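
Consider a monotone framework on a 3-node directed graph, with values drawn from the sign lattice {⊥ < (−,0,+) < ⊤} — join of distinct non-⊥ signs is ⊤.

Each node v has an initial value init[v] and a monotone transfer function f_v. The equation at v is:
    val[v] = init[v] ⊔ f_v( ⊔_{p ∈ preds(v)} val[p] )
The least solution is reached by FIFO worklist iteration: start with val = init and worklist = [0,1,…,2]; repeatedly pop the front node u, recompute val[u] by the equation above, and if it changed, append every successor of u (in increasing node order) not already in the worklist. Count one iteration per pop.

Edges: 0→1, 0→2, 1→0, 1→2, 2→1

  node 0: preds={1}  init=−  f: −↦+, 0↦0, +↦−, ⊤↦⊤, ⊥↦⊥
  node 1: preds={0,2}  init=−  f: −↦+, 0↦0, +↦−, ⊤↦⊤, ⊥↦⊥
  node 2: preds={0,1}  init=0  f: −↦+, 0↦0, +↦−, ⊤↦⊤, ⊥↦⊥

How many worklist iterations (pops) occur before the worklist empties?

5

Trace (5 dequeues):
  [1] u=0 | in − | out ⊤ | prev − | push {}
  [2] u=1 | in ⊤ | out ⊤ | prev − | push {0}
  [3] u=2 | in ⊤ | out ⊤ | prev 0 | push {1}
  [4] u=0 | in ⊤ | out ⊤ | ==
  [5] u=1 | in ⊤ | out ⊤ | ==

Converged values:
  [0] ⊤
  [1] ⊤
  [2] ⊤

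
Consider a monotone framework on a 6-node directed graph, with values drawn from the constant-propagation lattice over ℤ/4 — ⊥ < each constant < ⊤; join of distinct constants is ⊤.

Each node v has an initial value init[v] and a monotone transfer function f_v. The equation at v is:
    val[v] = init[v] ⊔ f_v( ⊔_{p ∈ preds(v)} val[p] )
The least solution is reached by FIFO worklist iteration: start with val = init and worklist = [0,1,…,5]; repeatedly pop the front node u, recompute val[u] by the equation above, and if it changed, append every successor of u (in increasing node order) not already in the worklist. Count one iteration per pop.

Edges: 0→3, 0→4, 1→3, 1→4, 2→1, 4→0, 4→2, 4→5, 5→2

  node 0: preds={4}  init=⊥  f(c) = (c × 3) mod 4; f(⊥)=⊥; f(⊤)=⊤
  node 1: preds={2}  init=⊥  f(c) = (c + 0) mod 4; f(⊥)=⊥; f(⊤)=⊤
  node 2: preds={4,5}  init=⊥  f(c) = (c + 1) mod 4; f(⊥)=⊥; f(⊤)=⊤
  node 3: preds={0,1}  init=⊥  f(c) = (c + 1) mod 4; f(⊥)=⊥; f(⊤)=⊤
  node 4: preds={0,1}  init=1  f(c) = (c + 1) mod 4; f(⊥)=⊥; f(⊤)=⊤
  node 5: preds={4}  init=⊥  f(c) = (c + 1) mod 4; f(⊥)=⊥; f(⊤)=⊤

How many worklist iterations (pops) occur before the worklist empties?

14

Worklist (14 pops):
  #1 pop 0: in=1 → 3 (was ⊥); enqueue []
  #2 pop 1: in=⊥ → ⊥ (no change)
  #3 pop 2: in=1 → 2 (was ⊥); enqueue [1]
  #4 pop 3: in=3 → 0 (was ⊥); enqueue []
  #5 pop 4: in=3 → ⊤ (was 1); enqueue [0,2]
  #6 pop 5: in=⊤ → ⊤ (was ⊥); enqueue []
  #7 pop 1: in=2 → 2 (was ⊥); enqueue [3,4]
  #8 pop 0: in=⊤ → ⊤ (was 3); enqueue []
  #9 pop 2: in=⊤ → ⊤ (was 2); enqueue [1]
  #10 pop 3: in=⊤ → ⊤ (was 0); enqueue []
  #11 pop 4: in=⊤ → ⊤ (no change)
  #12 pop 1: in=⊤ → ⊤ (was 2); enqueue [3,4]
  #13 pop 3: in=⊤ → ⊤ (no change)
  #14 pop 4: in=⊤ → ⊤ (no change)

Fixpoint:
  val[0] = ⊤
  val[1] = ⊤
  val[2] = ⊤
  val[3] = ⊤
  val[4] = ⊤
  val[5] = ⊤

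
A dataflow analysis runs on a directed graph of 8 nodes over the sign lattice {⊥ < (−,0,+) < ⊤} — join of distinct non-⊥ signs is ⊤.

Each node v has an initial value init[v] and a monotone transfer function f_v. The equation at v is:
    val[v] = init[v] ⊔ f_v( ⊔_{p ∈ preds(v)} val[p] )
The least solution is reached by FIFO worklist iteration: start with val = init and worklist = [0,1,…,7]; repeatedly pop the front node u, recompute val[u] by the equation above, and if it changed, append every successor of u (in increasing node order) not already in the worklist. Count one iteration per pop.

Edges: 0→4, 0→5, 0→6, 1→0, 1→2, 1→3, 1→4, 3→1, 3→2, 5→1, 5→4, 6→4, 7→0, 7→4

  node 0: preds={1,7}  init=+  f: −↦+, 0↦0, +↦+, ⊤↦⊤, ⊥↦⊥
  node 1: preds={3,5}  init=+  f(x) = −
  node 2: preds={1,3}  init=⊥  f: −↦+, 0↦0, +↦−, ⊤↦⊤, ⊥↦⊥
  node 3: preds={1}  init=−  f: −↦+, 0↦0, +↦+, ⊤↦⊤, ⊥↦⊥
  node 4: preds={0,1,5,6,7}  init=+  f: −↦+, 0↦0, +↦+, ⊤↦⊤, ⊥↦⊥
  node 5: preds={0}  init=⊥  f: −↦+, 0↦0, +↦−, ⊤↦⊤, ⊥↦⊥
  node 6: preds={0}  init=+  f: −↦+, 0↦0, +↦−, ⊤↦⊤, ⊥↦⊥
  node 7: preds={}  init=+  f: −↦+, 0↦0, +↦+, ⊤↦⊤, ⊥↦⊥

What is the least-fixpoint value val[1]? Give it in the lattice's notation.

⊤

Trace (16 dequeues):
  [1] u=0 | in + | out + | ==
  [2] u=1 | in − | out ⊤ | prev + | push {0}
  [3] u=2 | in ⊤ | out ⊤ | prev ⊥ | push {}
  [4] u=3 | in ⊤ | out ⊤ | prev − | push {1,2}
  [5] u=4 | in ⊤ | out ⊤ | prev + | push {}
  [6] u=5 | in + | out − | prev ⊥ | push {4}
  [7] u=6 | in + | out ⊤ | prev + | push {}
  [8] u=7 | in ⊥ | out + | ==
  [9] u=0 | in ⊤ | out ⊤ | prev + | push {5,6}
  [10] u=1 | in ⊤ | out ⊤ | ==
  [11] u=2 | in ⊤ | out ⊤ | ==
  [12] u=4 | in ⊤ | out ⊤ | ==
  [13] u=5 | in ⊤ | out ⊤ | prev − | push {1,4}
  [14] u=6 | in ⊤ | out ⊤ | ==
  [15] u=1 | in ⊤ | out ⊤ | ==
  [16] u=4 | in ⊤ | out ⊤ | ==

Converged values:
  [0] ⊤
  [1] ⊤
  [2] ⊤
  [3] ⊤
  [4] ⊤
  [5] ⊤
  [6] ⊤
  [7] +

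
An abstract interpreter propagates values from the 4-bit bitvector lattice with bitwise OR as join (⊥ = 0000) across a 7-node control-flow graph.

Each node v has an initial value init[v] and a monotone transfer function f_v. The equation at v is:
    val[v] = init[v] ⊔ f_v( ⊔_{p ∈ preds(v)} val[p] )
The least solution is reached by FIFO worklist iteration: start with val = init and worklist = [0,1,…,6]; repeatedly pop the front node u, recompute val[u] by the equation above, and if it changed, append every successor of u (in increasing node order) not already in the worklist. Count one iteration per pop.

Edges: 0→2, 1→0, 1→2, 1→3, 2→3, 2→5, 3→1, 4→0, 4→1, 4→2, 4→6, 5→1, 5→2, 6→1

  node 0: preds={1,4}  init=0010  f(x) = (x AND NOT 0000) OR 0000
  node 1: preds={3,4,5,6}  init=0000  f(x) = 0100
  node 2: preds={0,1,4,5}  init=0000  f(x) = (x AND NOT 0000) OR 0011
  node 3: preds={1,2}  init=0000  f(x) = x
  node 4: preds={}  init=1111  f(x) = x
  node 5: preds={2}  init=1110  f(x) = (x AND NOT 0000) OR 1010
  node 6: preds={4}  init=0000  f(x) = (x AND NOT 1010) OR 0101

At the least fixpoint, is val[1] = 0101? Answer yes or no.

Iteration log — 10 steps:
  step 1. node 0  ⊔preds=1111  new=1111  old=0010  +wl: 
  step 2. node 1  ⊔preds=1111  new=0100  old=0000  +wl: 0
  step 3. node 2  ⊔preds=1111  new=1111  old=0000  +wl: 
  step 4. node 3  ⊔preds=1111  new=1111  old=0000  +wl: 1
  step 5. node 4  ⊔preds=0000  new=1111  stable
  step 6. node 5  ⊔preds=1111  new=1111  old=1110  +wl: 2
  step 7. node 6  ⊔preds=1111  new=0101  old=0000  +wl: 
  step 8. node 0  ⊔preds=1111  new=1111  stable
  step 9. node 1  ⊔preds=1111  new=0100  stable
  step 10. node 2  ⊔preds=1111  new=1111  stable

Least fixpoint reached:
  node 0: 1111
  node 1: 0100
  node 2: 1111
  node 3: 1111
  node 4: 1111
  node 5: 1111
  node 6: 0101

no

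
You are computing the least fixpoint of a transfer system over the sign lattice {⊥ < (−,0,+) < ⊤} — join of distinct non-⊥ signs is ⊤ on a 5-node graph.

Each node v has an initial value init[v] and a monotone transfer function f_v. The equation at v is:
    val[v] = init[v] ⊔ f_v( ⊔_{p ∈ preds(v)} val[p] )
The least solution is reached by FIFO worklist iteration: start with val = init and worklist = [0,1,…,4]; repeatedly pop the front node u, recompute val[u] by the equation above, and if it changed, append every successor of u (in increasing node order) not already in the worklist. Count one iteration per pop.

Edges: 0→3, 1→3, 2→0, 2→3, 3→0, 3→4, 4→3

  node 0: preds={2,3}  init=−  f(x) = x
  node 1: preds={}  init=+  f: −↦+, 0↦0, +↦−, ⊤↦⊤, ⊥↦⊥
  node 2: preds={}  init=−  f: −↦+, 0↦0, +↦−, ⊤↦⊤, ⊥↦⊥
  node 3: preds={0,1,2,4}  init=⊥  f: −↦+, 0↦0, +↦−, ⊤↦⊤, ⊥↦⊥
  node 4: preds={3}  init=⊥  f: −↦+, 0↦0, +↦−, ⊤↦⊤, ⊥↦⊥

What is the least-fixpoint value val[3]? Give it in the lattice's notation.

Worklist (7 pops):
  #1 pop 0: in=− → − (no change)
  #2 pop 1: in=⊥ → + (no change)
  #3 pop 2: in=⊥ → − (no change)
  #4 pop 3: in=⊤ → ⊤ (was ⊥); enqueue [0]
  #5 pop 4: in=⊤ → ⊤ (was ⊥); enqueue [3]
  #6 pop 0: in=⊤ → ⊤ (was −); enqueue []
  #7 pop 3: in=⊤ → ⊤ (no change)

Fixpoint:
  val[0] = ⊤
  val[1] = +
  val[2] = −
  val[3] = ⊤
  val[4] = ⊤

⊤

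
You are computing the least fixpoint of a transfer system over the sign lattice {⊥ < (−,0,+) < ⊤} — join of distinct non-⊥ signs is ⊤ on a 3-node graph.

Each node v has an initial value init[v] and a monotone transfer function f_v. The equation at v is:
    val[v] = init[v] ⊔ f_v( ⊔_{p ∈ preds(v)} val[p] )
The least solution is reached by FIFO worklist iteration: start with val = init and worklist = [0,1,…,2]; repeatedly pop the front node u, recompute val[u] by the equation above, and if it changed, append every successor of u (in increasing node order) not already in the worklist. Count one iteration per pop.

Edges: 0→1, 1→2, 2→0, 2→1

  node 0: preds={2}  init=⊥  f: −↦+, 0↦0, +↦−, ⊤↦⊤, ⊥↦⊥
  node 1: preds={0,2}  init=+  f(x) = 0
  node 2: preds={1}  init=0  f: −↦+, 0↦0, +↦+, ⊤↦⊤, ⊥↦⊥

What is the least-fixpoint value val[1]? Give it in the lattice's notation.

⊤

Trace (5 dequeues):
  [1] u=0 | in 0 | out 0 | prev ⊥ | push {}
  [2] u=1 | in 0 | out ⊤ | prev + | push {}
  [3] u=2 | in ⊤ | out ⊤ | prev 0 | push {0,1}
  [4] u=0 | in ⊤ | out ⊤ | prev 0 | push {}
  [5] u=1 | in ⊤ | out ⊤ | ==

Converged values:
  [0] ⊤
  [1] ⊤
  [2] ⊤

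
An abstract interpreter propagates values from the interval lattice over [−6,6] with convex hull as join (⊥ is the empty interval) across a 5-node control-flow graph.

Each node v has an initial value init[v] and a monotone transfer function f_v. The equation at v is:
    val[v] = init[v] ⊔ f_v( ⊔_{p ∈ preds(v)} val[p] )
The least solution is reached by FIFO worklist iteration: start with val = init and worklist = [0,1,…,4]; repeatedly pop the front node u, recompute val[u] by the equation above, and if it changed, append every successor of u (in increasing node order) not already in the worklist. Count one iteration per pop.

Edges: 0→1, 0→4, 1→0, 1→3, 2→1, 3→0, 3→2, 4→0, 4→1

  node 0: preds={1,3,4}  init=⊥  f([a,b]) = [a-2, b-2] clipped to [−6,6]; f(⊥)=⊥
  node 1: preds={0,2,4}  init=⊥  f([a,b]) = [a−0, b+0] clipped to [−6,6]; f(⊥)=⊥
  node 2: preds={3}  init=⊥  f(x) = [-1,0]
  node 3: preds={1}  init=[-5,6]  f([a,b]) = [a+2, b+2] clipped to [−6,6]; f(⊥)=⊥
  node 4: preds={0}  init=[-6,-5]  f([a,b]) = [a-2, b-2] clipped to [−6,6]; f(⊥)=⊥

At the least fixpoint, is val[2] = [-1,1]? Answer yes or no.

no

Iteration log — 7 steps:
  step 1. node 0  ⊔preds=[-6,6]  new=[-6,4]  old=⊥  +wl: 
  step 2. node 1  ⊔preds=[-6,4]  new=[-6,4]  old=⊥  +wl: 0
  step 3. node 2  ⊔preds=[-5,6]  new=[-1,0]  old=⊥  +wl: 1
  step 4. node 3  ⊔preds=[-6,4]  new=[-5,6]  stable
  step 5. node 4  ⊔preds=[-6,4]  new=[-6,2]  old=[-6,-5]  +wl: 
  step 6. node 0  ⊔preds=[-6,6]  new=[-6,4]  stable
  step 7. node 1  ⊔preds=[-6,4]  new=[-6,4]  stable

Least fixpoint reached:
  node 0: [-6,4]
  node 1: [-6,4]
  node 2: [-1,0]
  node 3: [-5,6]
  node 4: [-6,2]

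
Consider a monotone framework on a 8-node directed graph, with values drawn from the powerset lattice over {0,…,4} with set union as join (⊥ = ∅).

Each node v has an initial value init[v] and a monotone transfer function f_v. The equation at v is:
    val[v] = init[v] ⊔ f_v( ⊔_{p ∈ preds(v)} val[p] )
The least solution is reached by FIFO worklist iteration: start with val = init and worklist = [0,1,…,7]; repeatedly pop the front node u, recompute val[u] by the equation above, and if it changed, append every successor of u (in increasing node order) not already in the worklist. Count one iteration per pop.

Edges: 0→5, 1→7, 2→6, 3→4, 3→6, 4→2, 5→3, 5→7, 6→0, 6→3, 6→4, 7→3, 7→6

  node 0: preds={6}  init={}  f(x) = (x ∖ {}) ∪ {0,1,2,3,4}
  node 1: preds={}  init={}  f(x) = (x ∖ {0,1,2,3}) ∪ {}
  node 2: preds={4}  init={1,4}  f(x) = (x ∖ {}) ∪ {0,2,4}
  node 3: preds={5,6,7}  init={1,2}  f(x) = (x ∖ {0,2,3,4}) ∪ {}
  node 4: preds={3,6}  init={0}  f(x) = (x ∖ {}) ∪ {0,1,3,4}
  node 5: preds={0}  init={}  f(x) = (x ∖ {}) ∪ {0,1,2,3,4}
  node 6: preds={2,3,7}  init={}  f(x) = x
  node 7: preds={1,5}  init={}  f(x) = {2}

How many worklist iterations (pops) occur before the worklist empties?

Worklist (16 pops):
  #1 pop 0: in={} → {0,1,2,3,4} (was {}); enqueue []
  #2 pop 1: in={} → {} (no change)
  #3 pop 2: in={0} → {0,1,2,4} (was {1,4}); enqueue []
  #4 pop 3: in={} → {1,2} (no change)
  #5 pop 4: in={1,2} → {0,1,2,3,4} (was {0}); enqueue [2]
  #6 pop 5: in={0,1,2,3,4} → {0,1,2,3,4} (was {}); enqueue [3]
  #7 pop 6: in={0,1,2,4} → {0,1,2,4} (was {}); enqueue [0,4]
  #8 pop 7: in={0,1,2,3,4} → {2} (was {}); enqueue [6]
  #9 pop 2: in={0,1,2,3,4} → {0,1,2,3,4} (was {0,1,2,4}); enqueue []
  #10 pop 3: in={0,1,2,3,4} → {1,2} (no change)
  #11 pop 0: in={0,1,2,4} → {0,1,2,3,4} (no change)
  #12 pop 4: in={0,1,2,4} → {0,1,2,3,4} (no change)
  #13 pop 6: in={0,1,2,3,4} → {0,1,2,3,4} (was {0,1,2,4}); enqueue [0,3,4]
  #14 pop 0: in={0,1,2,3,4} → {0,1,2,3,4} (no change)
  #15 pop 3: in={0,1,2,3,4} → {1,2} (no change)
  #16 pop 4: in={0,1,2,3,4} → {0,1,2,3,4} (no change)

Fixpoint:
  val[0] = {0,1,2,3,4}
  val[1] = {}
  val[2] = {0,1,2,3,4}
  val[3] = {1,2}
  val[4] = {0,1,2,3,4}
  val[5] = {0,1,2,3,4}
  val[6] = {0,1,2,3,4}
  val[7] = {2}

16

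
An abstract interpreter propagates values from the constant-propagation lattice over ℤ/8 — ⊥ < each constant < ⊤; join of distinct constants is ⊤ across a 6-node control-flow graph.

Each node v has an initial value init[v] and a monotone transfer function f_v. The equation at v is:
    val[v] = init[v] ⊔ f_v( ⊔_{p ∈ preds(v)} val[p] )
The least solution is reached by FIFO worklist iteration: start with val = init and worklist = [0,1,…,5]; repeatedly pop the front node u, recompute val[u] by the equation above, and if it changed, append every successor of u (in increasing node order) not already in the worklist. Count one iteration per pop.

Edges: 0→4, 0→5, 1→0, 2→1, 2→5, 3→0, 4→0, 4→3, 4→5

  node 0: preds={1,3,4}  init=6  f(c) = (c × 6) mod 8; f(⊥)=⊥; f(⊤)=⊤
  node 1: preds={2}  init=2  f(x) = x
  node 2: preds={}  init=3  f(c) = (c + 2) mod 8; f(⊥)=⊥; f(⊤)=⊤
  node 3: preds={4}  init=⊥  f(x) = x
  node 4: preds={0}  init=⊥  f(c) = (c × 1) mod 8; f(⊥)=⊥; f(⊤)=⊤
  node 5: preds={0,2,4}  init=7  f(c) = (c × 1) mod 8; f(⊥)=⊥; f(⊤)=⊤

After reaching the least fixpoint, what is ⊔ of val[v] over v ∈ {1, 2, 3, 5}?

Iteration log — 9 steps:
  step 1. node 0  ⊔preds=2  new=⊤  old=6  +wl: 
  step 2. node 1  ⊔preds=3  new=⊤  old=2  +wl: 0
  step 3. node 2  ⊔preds=⊥  new=3  stable
  step 4. node 3  ⊔preds=⊥  new=⊥  stable
  step 5. node 4  ⊔preds=⊤  new=⊤  old=⊥  +wl: 3
  step 6. node 5  ⊔preds=⊤  new=⊤  old=7  +wl: 
  step 7. node 0  ⊔preds=⊤  new=⊤  stable
  step 8. node 3  ⊔preds=⊤  new=⊤  old=⊥  +wl: 0
  step 9. node 0  ⊔preds=⊤  new=⊤  stable

Least fixpoint reached:
  node 0: ⊤
  node 1: ⊤
  node 2: 3
  node 3: ⊤
  node 4: ⊤
  node 5: ⊤

⊤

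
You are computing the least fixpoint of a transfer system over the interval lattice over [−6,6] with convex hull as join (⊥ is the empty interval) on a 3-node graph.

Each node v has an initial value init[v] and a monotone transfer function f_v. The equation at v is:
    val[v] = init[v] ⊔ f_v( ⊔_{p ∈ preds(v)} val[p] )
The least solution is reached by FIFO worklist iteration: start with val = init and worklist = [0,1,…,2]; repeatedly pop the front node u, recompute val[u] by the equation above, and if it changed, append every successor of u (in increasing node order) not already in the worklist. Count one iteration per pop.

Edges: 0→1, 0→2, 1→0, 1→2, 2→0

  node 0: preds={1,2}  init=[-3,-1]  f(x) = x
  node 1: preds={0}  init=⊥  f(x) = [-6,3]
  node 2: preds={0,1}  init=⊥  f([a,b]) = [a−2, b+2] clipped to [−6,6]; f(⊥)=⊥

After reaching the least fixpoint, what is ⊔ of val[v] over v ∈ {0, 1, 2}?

Worklist (9 pops):
  #1 pop 0: in=⊥ → [-3,-1] (no change)
  #2 pop 1: in=[-3,-1] → [-6,3] (was ⊥); enqueue [0]
  #3 pop 2: in=[-6,3] → [-6,5] (was ⊥); enqueue []
  #4 pop 0: in=[-6,5] → [-6,5] (was [-3,-1]); enqueue [1,2]
  #5 pop 1: in=[-6,5] → [-6,3] (no change)
  #6 pop 2: in=[-6,5] → [-6,6] (was [-6,5]); enqueue [0]
  #7 pop 0: in=[-6,6] → [-6,6] (was [-6,5]); enqueue [1,2]
  #8 pop 1: in=[-6,6] → [-6,3] (no change)
  #9 pop 2: in=[-6,6] → [-6,6] (no change)

Fixpoint:
  val[0] = [-6,6]
  val[1] = [-6,3]
  val[2] = [-6,6]

[-6,6]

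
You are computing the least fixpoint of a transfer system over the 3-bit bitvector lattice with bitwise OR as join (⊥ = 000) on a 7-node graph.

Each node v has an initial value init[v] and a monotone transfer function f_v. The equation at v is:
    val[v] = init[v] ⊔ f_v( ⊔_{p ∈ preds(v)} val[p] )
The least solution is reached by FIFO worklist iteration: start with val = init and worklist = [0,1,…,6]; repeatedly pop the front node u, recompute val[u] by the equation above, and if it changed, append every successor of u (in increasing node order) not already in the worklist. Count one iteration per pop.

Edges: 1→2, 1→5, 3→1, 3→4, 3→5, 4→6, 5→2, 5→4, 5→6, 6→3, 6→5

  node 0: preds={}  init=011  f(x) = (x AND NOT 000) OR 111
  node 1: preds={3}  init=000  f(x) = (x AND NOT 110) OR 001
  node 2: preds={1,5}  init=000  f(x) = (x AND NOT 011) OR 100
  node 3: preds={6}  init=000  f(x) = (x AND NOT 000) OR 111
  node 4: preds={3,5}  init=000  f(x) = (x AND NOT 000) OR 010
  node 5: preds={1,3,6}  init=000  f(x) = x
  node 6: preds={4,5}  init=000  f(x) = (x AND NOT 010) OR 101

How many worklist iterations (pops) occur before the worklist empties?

Trace (12 dequeues):
  [1] u=0 | in 000 | out 111 | prev 011 | push {}
  [2] u=1 | in 000 | out 001 | prev 000 | push {}
  [3] u=2 | in 001 | out 100 | prev 000 | push {}
  [4] u=3 | in 000 | out 111 | prev 000 | push {1}
  [5] u=4 | in 111 | out 111 | prev 000 | push {}
  [6] u=5 | in 111 | out 111 | prev 000 | push {2,4}
  [7] u=6 | in 111 | out 101 | prev 000 | push {3,5}
  [8] u=1 | in 111 | out 001 | ==
  [9] u=2 | in 111 | out 100 | ==
  [10] u=4 | in 111 | out 111 | ==
  [11] u=3 | in 101 | out 111 | ==
  [12] u=5 | in 111 | out 111 | ==

Converged values:
  [0] 111
  [1] 001
  [2] 100
  [3] 111
  [4] 111
  [5] 111
  [6] 101

12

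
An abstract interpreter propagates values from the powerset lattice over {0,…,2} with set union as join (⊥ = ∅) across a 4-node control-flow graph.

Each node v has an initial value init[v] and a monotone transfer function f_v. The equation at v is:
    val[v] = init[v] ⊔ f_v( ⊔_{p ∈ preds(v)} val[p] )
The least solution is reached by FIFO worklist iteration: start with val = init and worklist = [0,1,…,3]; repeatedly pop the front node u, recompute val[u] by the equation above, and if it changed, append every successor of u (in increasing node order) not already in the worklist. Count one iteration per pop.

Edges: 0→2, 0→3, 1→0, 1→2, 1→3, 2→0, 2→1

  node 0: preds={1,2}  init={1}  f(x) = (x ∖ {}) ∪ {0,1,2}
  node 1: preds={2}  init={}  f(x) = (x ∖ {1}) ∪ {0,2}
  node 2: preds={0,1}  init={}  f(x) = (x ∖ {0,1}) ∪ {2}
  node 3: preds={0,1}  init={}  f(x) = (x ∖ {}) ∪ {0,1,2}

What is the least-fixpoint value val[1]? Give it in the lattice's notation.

Trace (6 dequeues):
  [1] u=0 | in {} | out {0,1,2} | prev {1} | push {}
  [2] u=1 | in {} | out {0,2} | prev {} | push {0}
  [3] u=2 | in {0,1,2} | out {2} | prev {} | push {1}
  [4] u=3 | in {0,1,2} | out {0,1,2} | prev {} | push {}
  [5] u=0 | in {0,2} | out {0,1,2} | ==
  [6] u=1 | in {2} | out {0,2} | ==

Converged values:
  [0] {0,1,2}
  [1] {0,2}
  [2] {2}
  [3] {0,1,2}

{0,2}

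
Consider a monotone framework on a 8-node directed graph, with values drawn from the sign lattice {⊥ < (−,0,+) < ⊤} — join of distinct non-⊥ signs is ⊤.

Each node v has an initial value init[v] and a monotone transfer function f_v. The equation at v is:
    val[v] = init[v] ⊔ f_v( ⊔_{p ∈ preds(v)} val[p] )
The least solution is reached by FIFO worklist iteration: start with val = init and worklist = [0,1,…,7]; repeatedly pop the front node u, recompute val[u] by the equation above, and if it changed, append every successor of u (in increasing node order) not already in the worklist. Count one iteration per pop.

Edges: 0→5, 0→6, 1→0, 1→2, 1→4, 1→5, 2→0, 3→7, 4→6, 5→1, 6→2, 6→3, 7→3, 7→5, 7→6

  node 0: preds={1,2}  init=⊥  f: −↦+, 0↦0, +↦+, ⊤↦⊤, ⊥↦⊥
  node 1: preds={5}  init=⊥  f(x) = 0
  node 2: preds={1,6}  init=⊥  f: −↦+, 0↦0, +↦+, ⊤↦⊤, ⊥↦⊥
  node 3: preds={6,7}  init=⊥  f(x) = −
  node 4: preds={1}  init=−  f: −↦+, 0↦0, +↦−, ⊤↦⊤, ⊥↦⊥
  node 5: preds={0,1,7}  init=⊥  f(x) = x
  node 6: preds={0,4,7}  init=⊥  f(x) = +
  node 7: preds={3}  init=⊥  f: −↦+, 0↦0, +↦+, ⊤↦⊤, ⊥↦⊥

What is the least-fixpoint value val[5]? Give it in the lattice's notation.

⊤

Trace (18 dequeues):
  [1] u=0 | in ⊥ | out ⊥ | ==
  [2] u=1 | in ⊥ | out 0 | prev ⊥ | push {0}
  [3] u=2 | in 0 | out 0 | prev ⊥ | push {}
  [4] u=3 | in ⊥ | out − | prev ⊥ | push {}
  [5] u=4 | in 0 | out ⊤ | prev − | push {}
  [6] u=5 | in 0 | out 0 | prev ⊥ | push {1}
  [7] u=6 | in ⊤ | out + | prev ⊥ | push {2,3}
  [8] u=7 | in − | out + | prev ⊥ | push {5,6}
  [9] u=0 | in 0 | out 0 | prev ⊥ | push {}
  [10] u=1 | in 0 | out 0 | ==
  [11] u=2 | in ⊤ | out ⊤ | prev 0 | push {0}
  [12] u=3 | in + | out − | ==
  [13] u=5 | in ⊤ | out ⊤ | prev 0 | push {1}
  [14] u=6 | in ⊤ | out + | ==
  [15] u=0 | in ⊤ | out ⊤ | prev 0 | push {5,6}
  [16] u=1 | in ⊤ | out 0 | ==
  [17] u=5 | in ⊤ | out ⊤ | ==
  [18] u=6 | in ⊤ | out + | ==

Converged values:
  [0] ⊤
  [1] 0
  [2] ⊤
  [3] −
  [4] ⊤
  [5] ⊤
  [6] +
  [7] +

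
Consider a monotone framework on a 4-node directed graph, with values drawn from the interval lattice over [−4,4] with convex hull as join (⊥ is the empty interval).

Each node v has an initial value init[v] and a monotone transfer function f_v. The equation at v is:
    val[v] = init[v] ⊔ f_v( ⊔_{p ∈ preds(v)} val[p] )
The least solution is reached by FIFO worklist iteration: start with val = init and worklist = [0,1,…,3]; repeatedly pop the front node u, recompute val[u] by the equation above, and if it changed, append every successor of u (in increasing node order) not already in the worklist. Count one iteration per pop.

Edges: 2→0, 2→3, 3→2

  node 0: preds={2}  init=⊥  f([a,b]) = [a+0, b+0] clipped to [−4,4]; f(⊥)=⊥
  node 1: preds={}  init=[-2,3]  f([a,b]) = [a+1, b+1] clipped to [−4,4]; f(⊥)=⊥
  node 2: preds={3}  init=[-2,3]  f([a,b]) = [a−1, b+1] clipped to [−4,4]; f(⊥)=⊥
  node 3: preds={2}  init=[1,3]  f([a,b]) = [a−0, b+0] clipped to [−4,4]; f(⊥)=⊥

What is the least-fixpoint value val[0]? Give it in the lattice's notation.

[-4,4]

Worklist (12 pops):
  #1 pop 0: in=[-2,3] → [-2,3] (was ⊥); enqueue []
  #2 pop 1: in=⊥ → [-2,3] (no change)
  #3 pop 2: in=[1,3] → [-2,4] (was [-2,3]); enqueue [0]
  #4 pop 3: in=[-2,4] → [-2,4] (was [1,3]); enqueue [2]
  #5 pop 0: in=[-2,4] → [-2,4] (was [-2,3]); enqueue []
  #6 pop 2: in=[-2,4] → [-3,4] (was [-2,4]); enqueue [0,3]
  #7 pop 0: in=[-3,4] → [-3,4] (was [-2,4]); enqueue []
  #8 pop 3: in=[-3,4] → [-3,4] (was [-2,4]); enqueue [2]
  #9 pop 2: in=[-3,4] → [-4,4] (was [-3,4]); enqueue [0,3]
  #10 pop 0: in=[-4,4] → [-4,4] (was [-3,4]); enqueue []
  #11 pop 3: in=[-4,4] → [-4,4] (was [-3,4]); enqueue [2]
  #12 pop 2: in=[-4,4] → [-4,4] (no change)

Fixpoint:
  val[0] = [-4,4]
  val[1] = [-2,3]
  val[2] = [-4,4]
  val[3] = [-4,4]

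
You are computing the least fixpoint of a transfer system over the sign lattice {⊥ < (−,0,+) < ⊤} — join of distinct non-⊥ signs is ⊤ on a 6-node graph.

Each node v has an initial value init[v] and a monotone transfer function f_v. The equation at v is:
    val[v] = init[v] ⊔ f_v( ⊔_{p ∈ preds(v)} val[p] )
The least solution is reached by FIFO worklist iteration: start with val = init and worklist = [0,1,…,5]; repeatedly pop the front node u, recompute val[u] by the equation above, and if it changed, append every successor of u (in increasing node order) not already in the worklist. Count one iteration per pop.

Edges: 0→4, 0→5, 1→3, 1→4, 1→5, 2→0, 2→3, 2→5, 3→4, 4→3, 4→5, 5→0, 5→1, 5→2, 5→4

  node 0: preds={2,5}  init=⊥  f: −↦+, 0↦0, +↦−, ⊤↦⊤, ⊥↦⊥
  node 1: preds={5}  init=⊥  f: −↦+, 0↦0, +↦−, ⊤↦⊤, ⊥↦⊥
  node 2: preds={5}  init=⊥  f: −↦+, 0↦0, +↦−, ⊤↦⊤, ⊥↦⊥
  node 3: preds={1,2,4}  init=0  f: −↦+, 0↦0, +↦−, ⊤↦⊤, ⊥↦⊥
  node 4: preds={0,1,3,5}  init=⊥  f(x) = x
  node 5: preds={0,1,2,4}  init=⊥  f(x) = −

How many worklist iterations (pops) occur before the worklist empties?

16

Iteration log — 16 steps:
  step 1. node 0  ⊔preds=⊥  new=⊥  stable
  step 2. node 1  ⊔preds=⊥  new=⊥  stable
  step 3. node 2  ⊔preds=⊥  new=⊥  stable
  step 4. node 3  ⊔preds=⊥  new=0  stable
  step 5. node 4  ⊔preds=0  new=0  old=⊥  +wl: 3
  step 6. node 5  ⊔preds=0  new=−  old=⊥  +wl: 0,1,2,4
  step 7. node 3  ⊔preds=0  new=0  stable
  step 8. node 0  ⊔preds=−  new=+  old=⊥  +wl: 5
  step 9. node 1  ⊔preds=−  new=+  old=⊥  +wl: 3
  step 10. node 2  ⊔preds=−  new=+  old=⊥  +wl: 0
  step 11. node 4  ⊔preds=⊤  new=⊤  old=0  +wl: 
  step 12. node 5  ⊔preds=⊤  new=−  stable
  step 13. node 3  ⊔preds=⊤  new=⊤  old=0  +wl: 4
  step 14. node 0  ⊔preds=⊤  new=⊤  old=+  +wl: 5
  step 15. node 4  ⊔preds=⊤  new=⊤  stable
  step 16. node 5  ⊔preds=⊤  new=−  stable

Least fixpoint reached:
  node 0: ⊤
  node 1: +
  node 2: +
  node 3: ⊤
  node 4: ⊤
  node 5: −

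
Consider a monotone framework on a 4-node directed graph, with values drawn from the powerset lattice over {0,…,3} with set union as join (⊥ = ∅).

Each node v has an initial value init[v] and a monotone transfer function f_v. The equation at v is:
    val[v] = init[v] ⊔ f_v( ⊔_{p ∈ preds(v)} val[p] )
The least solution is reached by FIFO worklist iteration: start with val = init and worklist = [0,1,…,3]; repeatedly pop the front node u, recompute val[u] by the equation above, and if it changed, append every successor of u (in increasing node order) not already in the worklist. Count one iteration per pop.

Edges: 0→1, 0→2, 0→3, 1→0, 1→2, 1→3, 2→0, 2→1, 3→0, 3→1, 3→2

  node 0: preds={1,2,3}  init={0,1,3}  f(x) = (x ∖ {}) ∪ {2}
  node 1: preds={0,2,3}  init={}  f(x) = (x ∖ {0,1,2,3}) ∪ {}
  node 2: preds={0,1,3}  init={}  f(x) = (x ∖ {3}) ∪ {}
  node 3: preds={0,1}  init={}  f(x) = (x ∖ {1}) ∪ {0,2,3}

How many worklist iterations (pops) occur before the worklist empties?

Iteration log — 7 steps:
  step 1. node 0  ⊔preds={}  new={0,1,2,3}  old={0,1,3}  +wl: 
  step 2. node 1  ⊔preds={0,1,2,3}  new={}  stable
  step 3. node 2  ⊔preds={0,1,2,3}  new={0,1,2}  old={}  +wl: 0,1
  step 4. node 3  ⊔preds={0,1,2,3}  new={0,2,3}  old={}  +wl: 2
  step 5. node 0  ⊔preds={0,1,2,3}  new={0,1,2,3}  stable
  step 6. node 1  ⊔preds={0,1,2,3}  new={}  stable
  step 7. node 2  ⊔preds={0,1,2,3}  new={0,1,2}  stable

Least fixpoint reached:
  node 0: {0,1,2,3}
  node 1: {}
  node 2: {0,1,2}
  node 3: {0,2,3}

7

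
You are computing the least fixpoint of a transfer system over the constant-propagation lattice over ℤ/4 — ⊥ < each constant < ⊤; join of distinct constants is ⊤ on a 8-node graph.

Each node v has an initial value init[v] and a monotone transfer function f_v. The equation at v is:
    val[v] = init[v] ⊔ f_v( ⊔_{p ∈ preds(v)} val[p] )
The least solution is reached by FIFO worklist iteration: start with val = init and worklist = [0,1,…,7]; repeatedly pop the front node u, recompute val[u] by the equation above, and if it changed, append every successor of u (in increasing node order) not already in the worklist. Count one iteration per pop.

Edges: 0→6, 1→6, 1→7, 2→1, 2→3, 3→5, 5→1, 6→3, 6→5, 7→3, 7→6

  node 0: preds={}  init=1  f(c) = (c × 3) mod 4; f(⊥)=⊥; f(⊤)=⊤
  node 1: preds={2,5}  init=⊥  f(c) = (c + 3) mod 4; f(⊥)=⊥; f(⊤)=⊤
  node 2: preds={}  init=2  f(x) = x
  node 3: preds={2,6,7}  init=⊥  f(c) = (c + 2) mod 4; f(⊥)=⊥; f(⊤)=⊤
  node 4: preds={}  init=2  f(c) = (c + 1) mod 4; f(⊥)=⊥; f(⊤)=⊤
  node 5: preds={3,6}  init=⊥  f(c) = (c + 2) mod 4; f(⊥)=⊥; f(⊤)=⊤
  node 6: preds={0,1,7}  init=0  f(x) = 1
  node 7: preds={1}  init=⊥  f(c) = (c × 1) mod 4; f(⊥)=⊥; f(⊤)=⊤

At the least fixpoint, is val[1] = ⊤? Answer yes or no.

Trace (15 dequeues):
  [1] u=0 | in ⊥ | out 1 | ==
  [2] u=1 | in 2 | out 1 | prev ⊥ | push {}
  [3] u=2 | in ⊥ | out 2 | ==
  [4] u=3 | in ⊤ | out ⊤ | prev ⊥ | push {}
  [5] u=4 | in ⊥ | out 2 | ==
  [6] u=5 | in ⊤ | out ⊤ | prev ⊥ | push {1}
  [7] u=6 | in 1 | out ⊤ | prev 0 | push {3,5}
  [8] u=7 | in 1 | out 1 | prev ⊥ | push {6}
  [9] u=1 | in ⊤ | out ⊤ | prev 1 | push {7}
  [10] u=3 | in ⊤ | out ⊤ | ==
  [11] u=5 | in ⊤ | out ⊤ | ==
  [12] u=6 | in ⊤ | out ⊤ | ==
  [13] u=7 | in ⊤ | out ⊤ | prev 1 | push {3,6}
  [14] u=3 | in ⊤ | out ⊤ | ==
  [15] u=6 | in ⊤ | out ⊤ | ==

Converged values:
  [0] 1
  [1] ⊤
  [2] 2
  [3] ⊤
  [4] 2
  [5] ⊤
  [6] ⊤
  [7] ⊤

yes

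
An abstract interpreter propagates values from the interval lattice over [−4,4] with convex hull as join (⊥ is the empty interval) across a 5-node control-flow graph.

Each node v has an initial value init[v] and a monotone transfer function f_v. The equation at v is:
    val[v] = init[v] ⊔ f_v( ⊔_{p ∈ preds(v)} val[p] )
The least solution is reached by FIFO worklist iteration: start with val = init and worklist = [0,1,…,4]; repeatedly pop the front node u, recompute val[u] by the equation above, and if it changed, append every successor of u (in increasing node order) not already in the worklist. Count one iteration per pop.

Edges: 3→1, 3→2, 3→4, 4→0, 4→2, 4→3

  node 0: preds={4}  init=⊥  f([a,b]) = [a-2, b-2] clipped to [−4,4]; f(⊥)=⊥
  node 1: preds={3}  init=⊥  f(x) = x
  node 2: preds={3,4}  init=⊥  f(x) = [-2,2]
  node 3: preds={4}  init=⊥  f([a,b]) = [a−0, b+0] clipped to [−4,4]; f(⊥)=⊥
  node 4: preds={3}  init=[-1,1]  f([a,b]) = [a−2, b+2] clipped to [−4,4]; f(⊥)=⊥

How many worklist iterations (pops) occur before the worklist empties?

Iteration log — 18 steps:
  step 1. node 0  ⊔preds=[-1,1]  new=[-3,-1]  old=⊥  +wl: 
  step 2. node 1  ⊔preds=⊥  new=⊥  stable
  step 3. node 2  ⊔preds=[-1,1]  new=[-2,2]  old=⊥  +wl: 
  step 4. node 3  ⊔preds=[-1,1]  new=[-1,1]  old=⊥  +wl: 1,2
  step 5. node 4  ⊔preds=[-1,1]  new=[-3,3]  old=[-1,1]  +wl: 0,3
  step 6. node 1  ⊔preds=[-1,1]  new=[-1,1]  old=⊥  +wl: 
  step 7. node 2  ⊔preds=[-3,3]  new=[-2,2]  stable
  step 8. node 0  ⊔preds=[-3,3]  new=[-4,1]  old=[-3,-1]  +wl: 
  step 9. node 3  ⊔preds=[-3,3]  new=[-3,3]  old=[-1,1]  +wl: 1,2,4
  step 10. node 1  ⊔preds=[-3,3]  new=[-3,3]  old=[-1,1]  +wl: 
  step 11. node 2  ⊔preds=[-3,3]  new=[-2,2]  stable
  step 12. node 4  ⊔preds=[-3,3]  new=[-4,4]  old=[-3,3]  +wl: 0,2,3
  step 13. node 0  ⊔preds=[-4,4]  new=[-4,2]  old=[-4,1]  +wl: 
  step 14. node 2  ⊔preds=[-4,4]  new=[-2,2]  stable
  step 15. node 3  ⊔preds=[-4,4]  new=[-4,4]  old=[-3,3]  +wl: 1,2,4
  step 16. node 1  ⊔preds=[-4,4]  new=[-4,4]  old=[-3,3]  +wl: 
  step 17. node 2  ⊔preds=[-4,4]  new=[-2,2]  stable
  step 18. node 4  ⊔preds=[-4,4]  new=[-4,4]  stable

Least fixpoint reached:
  node 0: [-4,2]
  node 1: [-4,4]
  node 2: [-2,2]
  node 3: [-4,4]
  node 4: [-4,4]

18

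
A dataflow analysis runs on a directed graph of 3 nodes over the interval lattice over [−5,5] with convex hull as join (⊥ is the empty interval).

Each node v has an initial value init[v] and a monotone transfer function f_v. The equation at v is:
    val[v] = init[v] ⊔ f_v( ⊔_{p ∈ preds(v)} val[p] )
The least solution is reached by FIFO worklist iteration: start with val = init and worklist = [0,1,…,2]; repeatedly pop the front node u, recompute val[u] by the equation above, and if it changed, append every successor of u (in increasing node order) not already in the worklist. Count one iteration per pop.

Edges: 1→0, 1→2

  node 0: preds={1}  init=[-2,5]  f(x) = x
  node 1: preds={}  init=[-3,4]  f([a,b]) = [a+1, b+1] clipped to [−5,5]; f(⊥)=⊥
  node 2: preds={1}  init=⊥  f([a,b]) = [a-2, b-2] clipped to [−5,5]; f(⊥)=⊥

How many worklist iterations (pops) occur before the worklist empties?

3

Iteration log — 3 steps:
  step 1. node 0  ⊔preds=[-3,4]  new=[-3,5]  old=[-2,5]  +wl: 
  step 2. node 1  ⊔preds=⊥  new=[-3,4]  stable
  step 3. node 2  ⊔preds=[-3,4]  new=[-5,2]  old=⊥  +wl: 

Least fixpoint reached:
  node 0: [-3,5]
  node 1: [-3,4]
  node 2: [-5,2]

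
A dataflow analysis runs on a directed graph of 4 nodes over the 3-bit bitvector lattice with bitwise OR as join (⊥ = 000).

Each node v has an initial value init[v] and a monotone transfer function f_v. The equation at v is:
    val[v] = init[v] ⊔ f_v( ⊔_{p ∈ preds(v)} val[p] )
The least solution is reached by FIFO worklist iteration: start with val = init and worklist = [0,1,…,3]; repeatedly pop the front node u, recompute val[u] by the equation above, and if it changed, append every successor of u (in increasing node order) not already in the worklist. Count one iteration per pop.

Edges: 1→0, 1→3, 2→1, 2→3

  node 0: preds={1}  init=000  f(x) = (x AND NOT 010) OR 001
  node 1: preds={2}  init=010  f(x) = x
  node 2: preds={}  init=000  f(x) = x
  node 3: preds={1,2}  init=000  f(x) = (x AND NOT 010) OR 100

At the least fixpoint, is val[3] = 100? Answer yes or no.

yes

Trace (4 dequeues):
  [1] u=0 | in 010 | out 001 | prev 000 | push {}
  [2] u=1 | in 000 | out 010 | ==
  [3] u=2 | in 000 | out 000 | ==
  [4] u=3 | in 010 | out 100 | prev 000 | push {}

Converged values:
  [0] 001
  [1] 010
  [2] 000
  [3] 100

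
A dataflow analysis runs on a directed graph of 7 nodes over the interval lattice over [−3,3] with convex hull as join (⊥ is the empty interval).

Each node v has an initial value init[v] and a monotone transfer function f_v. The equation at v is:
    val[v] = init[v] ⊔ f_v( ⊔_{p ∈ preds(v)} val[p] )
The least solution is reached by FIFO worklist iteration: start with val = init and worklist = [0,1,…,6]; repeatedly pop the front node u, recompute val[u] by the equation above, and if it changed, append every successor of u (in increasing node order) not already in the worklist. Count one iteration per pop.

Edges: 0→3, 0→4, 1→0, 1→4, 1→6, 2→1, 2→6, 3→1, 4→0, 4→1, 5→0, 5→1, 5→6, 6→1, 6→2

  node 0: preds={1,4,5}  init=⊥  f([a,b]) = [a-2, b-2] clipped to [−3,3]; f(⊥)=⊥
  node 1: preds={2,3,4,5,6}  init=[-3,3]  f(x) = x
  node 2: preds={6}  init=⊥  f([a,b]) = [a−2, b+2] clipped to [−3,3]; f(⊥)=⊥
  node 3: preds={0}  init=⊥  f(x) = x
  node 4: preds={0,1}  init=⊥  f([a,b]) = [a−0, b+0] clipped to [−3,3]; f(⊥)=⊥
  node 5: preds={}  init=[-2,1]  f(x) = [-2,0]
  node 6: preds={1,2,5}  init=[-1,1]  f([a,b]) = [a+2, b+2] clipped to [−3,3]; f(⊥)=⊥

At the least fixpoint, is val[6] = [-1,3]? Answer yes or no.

Iteration log — 10 steps:
  step 1. node 0  ⊔preds=[-3,3]  new=[-3,1]  old=⊥  +wl: 
  step 2. node 1  ⊔preds=[-2,1]  new=[-3,3]  stable
  step 3. node 2  ⊔preds=[-1,1]  new=[-3,3]  old=⊥  +wl: 1
  step 4. node 3  ⊔preds=[-3,1]  new=[-3,1]  old=⊥  +wl: 
  step 5. node 4  ⊔preds=[-3,3]  new=[-3,3]  old=⊥  +wl: 0
  step 6. node 5  ⊔preds=⊥  new=[-2,1]  stable
  step 7. node 6  ⊔preds=[-3,3]  new=[-1,3]  old=[-1,1]  +wl: 2
  step 8. node 1  ⊔preds=[-3,3]  new=[-3,3]  stable
  step 9. node 0  ⊔preds=[-3,3]  new=[-3,1]  stable
  step 10. node 2  ⊔preds=[-1,3]  new=[-3,3]  stable

Least fixpoint reached:
  node 0: [-3,1]
  node 1: [-3,3]
  node 2: [-3,3]
  node 3: [-3,1]
  node 4: [-3,3]
  node 5: [-2,1]
  node 6: [-1,3]

yes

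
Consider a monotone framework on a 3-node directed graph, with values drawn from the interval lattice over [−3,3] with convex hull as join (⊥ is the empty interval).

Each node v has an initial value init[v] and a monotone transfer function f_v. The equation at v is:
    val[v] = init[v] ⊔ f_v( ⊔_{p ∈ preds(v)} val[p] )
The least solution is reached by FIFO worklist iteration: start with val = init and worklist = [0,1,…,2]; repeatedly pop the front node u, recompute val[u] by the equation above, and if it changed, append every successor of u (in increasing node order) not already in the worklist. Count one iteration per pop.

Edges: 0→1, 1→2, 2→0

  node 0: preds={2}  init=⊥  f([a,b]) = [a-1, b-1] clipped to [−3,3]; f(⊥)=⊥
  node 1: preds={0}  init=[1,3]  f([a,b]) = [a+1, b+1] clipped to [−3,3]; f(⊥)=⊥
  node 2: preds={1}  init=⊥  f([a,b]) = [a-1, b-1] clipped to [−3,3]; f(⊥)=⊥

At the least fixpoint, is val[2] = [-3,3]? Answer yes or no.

no

Iteration log — 13 steps:
  step 1. node 0  ⊔preds=⊥  new=⊥  stable
  step 2. node 1  ⊔preds=⊥  new=[1,3]  stable
  step 3. node 2  ⊔preds=[1,3]  new=[0,2]  old=⊥  +wl: 0
  step 4. node 0  ⊔preds=[0,2]  new=[-1,1]  old=⊥  +wl: 1
  step 5. node 1  ⊔preds=[-1,1]  new=[0,3]  old=[1,3]  +wl: 2
  step 6. node 2  ⊔preds=[0,3]  new=[-1,2]  old=[0,2]  +wl: 0
  step 7. node 0  ⊔preds=[-1,2]  new=[-2,1]  old=[-1,1]  +wl: 1
  step 8. node 1  ⊔preds=[-2,1]  new=[-1,3]  old=[0,3]  +wl: 2
  step 9. node 2  ⊔preds=[-1,3]  new=[-2,2]  old=[-1,2]  +wl: 0
  step 10. node 0  ⊔preds=[-2,2]  new=[-3,1]  old=[-2,1]  +wl: 1
  step 11. node 1  ⊔preds=[-3,1]  new=[-2,3]  old=[-1,3]  +wl: 2
  step 12. node 2  ⊔preds=[-2,3]  new=[-3,2]  old=[-2,2]  +wl: 0
  step 13. node 0  ⊔preds=[-3,2]  new=[-3,1]  stable

Least fixpoint reached:
  node 0: [-3,1]
  node 1: [-2,3]
  node 2: [-3,2]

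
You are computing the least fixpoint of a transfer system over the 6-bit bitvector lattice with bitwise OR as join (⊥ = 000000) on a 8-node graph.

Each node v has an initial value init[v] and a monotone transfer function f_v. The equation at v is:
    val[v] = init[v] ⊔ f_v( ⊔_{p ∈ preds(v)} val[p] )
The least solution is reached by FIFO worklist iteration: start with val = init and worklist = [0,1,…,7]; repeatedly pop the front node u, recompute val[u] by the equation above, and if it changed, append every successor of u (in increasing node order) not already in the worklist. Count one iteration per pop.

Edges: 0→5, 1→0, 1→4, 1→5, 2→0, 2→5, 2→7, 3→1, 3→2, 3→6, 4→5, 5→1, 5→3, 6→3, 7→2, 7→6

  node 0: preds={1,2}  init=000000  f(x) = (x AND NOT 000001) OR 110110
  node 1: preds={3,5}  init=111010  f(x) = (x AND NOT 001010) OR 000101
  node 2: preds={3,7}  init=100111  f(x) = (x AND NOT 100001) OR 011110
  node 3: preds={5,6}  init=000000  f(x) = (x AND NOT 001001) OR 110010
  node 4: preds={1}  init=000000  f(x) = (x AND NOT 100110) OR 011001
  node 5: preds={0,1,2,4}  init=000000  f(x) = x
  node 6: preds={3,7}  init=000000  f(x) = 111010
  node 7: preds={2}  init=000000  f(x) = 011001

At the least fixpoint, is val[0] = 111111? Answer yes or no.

no

Iteration log — 15 steps:
  step 1. node 0  ⊔preds=111111  new=111110  old=000000  +wl: 
  step 2. node 1  ⊔preds=000000  new=111111  old=111010  +wl: 0
  step 3. node 2  ⊔preds=000000  new=111111  old=100111  +wl: 
  step 4. node 3  ⊔preds=000000  new=110010  old=000000  +wl: 1,2
  step 5. node 4  ⊔preds=111111  new=011001  old=000000  +wl: 
  step 6. node 5  ⊔preds=111111  new=111111  old=000000  +wl: 3
  step 7. node 6  ⊔preds=110010  new=111010  old=000000  +wl: 
  step 8. node 7  ⊔preds=111111  new=011001  old=000000  +wl: 6
  step 9. node 0  ⊔preds=111111  new=111110  stable
  step 10. node 1  ⊔preds=111111  new=111111  stable
  step 11. node 2  ⊔preds=111011  new=111111  stable
  step 12. node 3  ⊔preds=111111  new=110110  old=110010  +wl: 1,2
  step 13. node 6  ⊔preds=111111  new=111010  stable
  step 14. node 1  ⊔preds=111111  new=111111  stable
  step 15. node 2  ⊔preds=111111  new=111111  stable

Least fixpoint reached:
  node 0: 111110
  node 1: 111111
  node 2: 111111
  node 3: 110110
  node 4: 011001
  node 5: 111111
  node 6: 111010
  node 7: 011001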